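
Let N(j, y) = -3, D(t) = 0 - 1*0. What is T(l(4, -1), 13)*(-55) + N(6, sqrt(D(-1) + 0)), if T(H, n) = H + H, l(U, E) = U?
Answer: -443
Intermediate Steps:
D(t) = 0 (D(t) = 0 + 0 = 0)
T(H, n) = 2*H
T(l(4, -1), 13)*(-55) + N(6, sqrt(D(-1) + 0)) = (2*4)*(-55) - 3 = 8*(-55) - 3 = -440 - 3 = -443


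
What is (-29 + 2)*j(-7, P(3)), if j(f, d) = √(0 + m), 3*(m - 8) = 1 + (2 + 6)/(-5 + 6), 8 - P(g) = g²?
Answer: -27*√11 ≈ -89.549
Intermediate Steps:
P(g) = 8 - g²
m = 11 (m = 8 + (1 + (2 + 6)/(-5 + 6))/3 = 8 + (1 + 8/1)/3 = 8 + (1 + 8*1)/3 = 8 + (1 + 8)/3 = 8 + (⅓)*9 = 8 + 3 = 11)
j(f, d) = √11 (j(f, d) = √(0 + 11) = √11)
(-29 + 2)*j(-7, P(3)) = (-29 + 2)*√11 = -27*√11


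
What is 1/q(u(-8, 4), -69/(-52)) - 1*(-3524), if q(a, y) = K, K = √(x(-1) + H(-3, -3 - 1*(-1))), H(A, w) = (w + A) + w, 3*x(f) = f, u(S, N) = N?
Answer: 3524 - I*√66/22 ≈ 3524.0 - 0.36927*I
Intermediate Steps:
x(f) = f/3
H(A, w) = A + 2*w (H(A, w) = (A + w) + w = A + 2*w)
K = I*√66/3 (K = √((⅓)*(-1) + (-3 + 2*(-3 - 1*(-1)))) = √(-⅓ + (-3 + 2*(-3 + 1))) = √(-⅓ + (-3 + 2*(-2))) = √(-⅓ + (-3 - 4)) = √(-⅓ - 7) = √(-22/3) = I*√66/3 ≈ 2.708*I)
q(a, y) = I*√66/3
1/q(u(-8, 4), -69/(-52)) - 1*(-3524) = 1/(I*√66/3) - 1*(-3524) = -I*√66/22 + 3524 = 3524 - I*√66/22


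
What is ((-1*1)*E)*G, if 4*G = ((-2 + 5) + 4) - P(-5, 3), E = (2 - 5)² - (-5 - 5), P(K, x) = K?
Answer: -57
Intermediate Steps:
E = 19 (E = (-3)² - 1*(-10) = 9 + 10 = 19)
G = 3 (G = (((-2 + 5) + 4) - 1*(-5))/4 = ((3 + 4) + 5)/4 = (7 + 5)/4 = (¼)*12 = 3)
((-1*1)*E)*G = (-1*1*19)*3 = -1*19*3 = -19*3 = -57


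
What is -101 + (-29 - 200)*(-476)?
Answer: 108903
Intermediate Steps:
-101 + (-29 - 200)*(-476) = -101 - 229*(-476) = -101 + 109004 = 108903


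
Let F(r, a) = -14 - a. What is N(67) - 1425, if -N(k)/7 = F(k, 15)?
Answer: -1222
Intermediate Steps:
N(k) = 203 (N(k) = -7*(-14 - 1*15) = -7*(-14 - 15) = -7*(-29) = 203)
N(67) - 1425 = 203 - 1425 = -1222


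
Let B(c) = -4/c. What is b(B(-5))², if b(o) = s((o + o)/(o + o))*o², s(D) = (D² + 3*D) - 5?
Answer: 256/625 ≈ 0.40960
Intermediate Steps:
s(D) = -5 + D² + 3*D
b(o) = -o² (b(o) = (-5 + ((o + o)/(o + o))² + 3*((o + o)/(o + o)))*o² = (-5 + ((2*o)/((2*o)))² + 3*((2*o)/((2*o))))*o² = (-5 + ((2*o)*(1/(2*o)))² + 3*((2*o)*(1/(2*o))))*o² = (-5 + 1² + 3*1)*o² = (-5 + 1 + 3)*o² = -o²)
b(B(-5))² = (-(-4/(-5))²)² = (-(-4*(-⅕))²)² = (-(⅘)²)² = (-1*16/25)² = (-16/25)² = 256/625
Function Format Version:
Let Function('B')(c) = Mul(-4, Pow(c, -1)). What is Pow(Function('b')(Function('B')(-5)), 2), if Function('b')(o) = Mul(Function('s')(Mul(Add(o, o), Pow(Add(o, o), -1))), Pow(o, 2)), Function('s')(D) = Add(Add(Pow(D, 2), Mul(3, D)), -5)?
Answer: Rational(256, 625) ≈ 0.40960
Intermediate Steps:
Function('s')(D) = Add(-5, Pow(D, 2), Mul(3, D))
Function('b')(o) = Mul(-1, Pow(o, 2)) (Function('b')(o) = Mul(Add(-5, Pow(Mul(Add(o, o), Pow(Add(o, o), -1)), 2), Mul(3, Mul(Add(o, o), Pow(Add(o, o), -1)))), Pow(o, 2)) = Mul(Add(-5, Pow(Mul(Mul(2, o), Pow(Mul(2, o), -1)), 2), Mul(3, Mul(Mul(2, o), Pow(Mul(2, o), -1)))), Pow(o, 2)) = Mul(Add(-5, Pow(Mul(Mul(2, o), Mul(Rational(1, 2), Pow(o, -1))), 2), Mul(3, Mul(Mul(2, o), Mul(Rational(1, 2), Pow(o, -1))))), Pow(o, 2)) = Mul(Add(-5, Pow(1, 2), Mul(3, 1)), Pow(o, 2)) = Mul(Add(-5, 1, 3), Pow(o, 2)) = Mul(-1, Pow(o, 2)))
Pow(Function('b')(Function('B')(-5)), 2) = Pow(Mul(-1, Pow(Mul(-4, Pow(-5, -1)), 2)), 2) = Pow(Mul(-1, Pow(Mul(-4, Rational(-1, 5)), 2)), 2) = Pow(Mul(-1, Pow(Rational(4, 5), 2)), 2) = Pow(Mul(-1, Rational(16, 25)), 2) = Pow(Rational(-16, 25), 2) = Rational(256, 625)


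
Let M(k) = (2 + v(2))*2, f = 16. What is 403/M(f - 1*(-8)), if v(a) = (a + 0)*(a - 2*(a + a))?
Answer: -403/20 ≈ -20.150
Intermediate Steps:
v(a) = -3*a² (v(a) = a*(a - 4*a) = a*(-3*a) = -3*a²)
M(k) = -20 (M(k) = (2 - 3*2²)*2 = (2 - 3*4)*2 = (2 - 12)*2 = -10*2 = -20)
403/M(f - 1*(-8)) = 403/(-20) = 403*(-1/20) = -403/20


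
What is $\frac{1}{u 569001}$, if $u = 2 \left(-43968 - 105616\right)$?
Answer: $- \frac{1}{170226891168} \approx -5.8745 \cdot 10^{-12}$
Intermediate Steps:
$u = -299168$ ($u = 2 \left(-149584\right) = -299168$)
$\frac{1}{u 569001} = \frac{1}{\left(-299168\right) 569001} = \left(- \frac{1}{299168}\right) \frac{1}{569001} = - \frac{1}{170226891168}$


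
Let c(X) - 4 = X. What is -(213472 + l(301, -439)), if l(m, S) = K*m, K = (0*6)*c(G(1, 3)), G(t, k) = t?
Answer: -213472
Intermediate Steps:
c(X) = 4 + X
K = 0 (K = (0*6)*(4 + 1) = 0*5 = 0)
l(m, S) = 0 (l(m, S) = 0*m = 0)
-(213472 + l(301, -439)) = -(213472 + 0) = -1*213472 = -213472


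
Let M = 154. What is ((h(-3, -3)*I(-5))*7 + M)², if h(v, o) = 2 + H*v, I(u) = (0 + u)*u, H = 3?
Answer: 1147041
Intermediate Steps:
I(u) = u² (I(u) = u*u = u²)
h(v, o) = 2 + 3*v
((h(-3, -3)*I(-5))*7 + M)² = (((2 + 3*(-3))*(-5)²)*7 + 154)² = (((2 - 9)*25)*7 + 154)² = (-7*25*7 + 154)² = (-175*7 + 154)² = (-1225 + 154)² = (-1071)² = 1147041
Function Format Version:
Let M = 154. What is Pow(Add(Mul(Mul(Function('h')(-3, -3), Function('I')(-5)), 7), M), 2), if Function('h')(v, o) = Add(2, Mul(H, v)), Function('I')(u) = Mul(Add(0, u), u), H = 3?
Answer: 1147041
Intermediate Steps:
Function('I')(u) = Pow(u, 2) (Function('I')(u) = Mul(u, u) = Pow(u, 2))
Function('h')(v, o) = Add(2, Mul(3, v))
Pow(Add(Mul(Mul(Function('h')(-3, -3), Function('I')(-5)), 7), M), 2) = Pow(Add(Mul(Mul(Add(2, Mul(3, -3)), Pow(-5, 2)), 7), 154), 2) = Pow(Add(Mul(Mul(Add(2, -9), 25), 7), 154), 2) = Pow(Add(Mul(Mul(-7, 25), 7), 154), 2) = Pow(Add(Mul(-175, 7), 154), 2) = Pow(Add(-1225, 154), 2) = Pow(-1071, 2) = 1147041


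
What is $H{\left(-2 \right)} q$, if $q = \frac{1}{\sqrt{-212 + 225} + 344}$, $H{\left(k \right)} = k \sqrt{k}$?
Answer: $\frac{2 i \sqrt{2} \left(-344 + \sqrt{13}\right)}{118323} \approx - 0.0081369 i$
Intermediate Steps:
$H{\left(k \right)} = k^{\frac{3}{2}}$
$q = \frac{1}{344 + \sqrt{13}}$ ($q = \frac{1}{\sqrt{13} + 344} = \frac{1}{344 + \sqrt{13}} \approx 0.0028768$)
$H{\left(-2 \right)} q = \left(-2\right)^{\frac{3}{2}} \left(\frac{344}{118323} - \frac{\sqrt{13}}{118323}\right) = - 2 i \sqrt{2} \left(\frac{344}{118323} - \frac{\sqrt{13}}{118323}\right)$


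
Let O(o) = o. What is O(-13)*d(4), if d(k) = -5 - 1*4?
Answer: 117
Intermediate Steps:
d(k) = -9 (d(k) = -5 - 4 = -9)
O(-13)*d(4) = -13*(-9) = 117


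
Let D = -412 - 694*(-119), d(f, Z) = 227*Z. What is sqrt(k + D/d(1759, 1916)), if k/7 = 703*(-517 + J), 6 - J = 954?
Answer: I*sqrt(6616403710062)/958 ≈ 2685.0*I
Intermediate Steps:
J = -948 (J = 6 - 1*954 = 6 - 954 = -948)
D = 82174 (D = -412 + 82586 = 82174)
k = -7209265 (k = 7*(703*(-517 - 948)) = 7*(703*(-1465)) = 7*(-1029895) = -7209265)
sqrt(k + D/d(1759, 1916)) = sqrt(-7209265 + 82174/((227*1916))) = sqrt(-7209265 + 82174/434932) = sqrt(-7209265 + 82174*(1/434932)) = sqrt(-7209265 + 181/958) = sqrt(-6906475689/958) = I*sqrt(6616403710062)/958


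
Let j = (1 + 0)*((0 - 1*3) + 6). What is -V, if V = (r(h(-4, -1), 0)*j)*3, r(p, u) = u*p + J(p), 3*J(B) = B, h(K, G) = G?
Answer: 3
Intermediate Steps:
J(B) = B/3
j = 3 (j = 1*((0 - 3) + 6) = 1*(-3 + 6) = 1*3 = 3)
r(p, u) = p/3 + p*u (r(p, u) = u*p + p/3 = p*u + p/3 = p/3 + p*u)
V = -3 (V = (-(1/3 + 0)*3)*3 = (-1*1/3*3)*3 = -1/3*3*3 = -1*3 = -3)
-V = -1*(-3) = 3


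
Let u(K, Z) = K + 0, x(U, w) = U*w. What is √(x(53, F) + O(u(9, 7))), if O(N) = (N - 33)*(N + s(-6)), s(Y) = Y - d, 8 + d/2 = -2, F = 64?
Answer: 2*√710 ≈ 53.292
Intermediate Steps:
d = -20 (d = -16 + 2*(-2) = -16 - 4 = -20)
s(Y) = 20 + Y (s(Y) = Y - 1*(-20) = Y + 20 = 20 + Y)
u(K, Z) = K
O(N) = (-33 + N)*(14 + N) (O(N) = (N - 33)*(N + (20 - 6)) = (-33 + N)*(N + 14) = (-33 + N)*(14 + N))
√(x(53, F) + O(u(9, 7))) = √(53*64 + (-462 + 9² - 19*9)) = √(3392 + (-462 + 81 - 171)) = √(3392 - 552) = √2840 = 2*√710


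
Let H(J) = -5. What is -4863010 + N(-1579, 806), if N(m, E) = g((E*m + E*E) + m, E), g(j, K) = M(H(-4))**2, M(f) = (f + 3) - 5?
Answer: -4862961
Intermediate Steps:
M(f) = -2 + f (M(f) = (3 + f) - 5 = -2 + f)
g(j, K) = 49 (g(j, K) = (-2 - 5)**2 = (-7)**2 = 49)
N(m, E) = 49
-4863010 + N(-1579, 806) = -4863010 + 49 = -4862961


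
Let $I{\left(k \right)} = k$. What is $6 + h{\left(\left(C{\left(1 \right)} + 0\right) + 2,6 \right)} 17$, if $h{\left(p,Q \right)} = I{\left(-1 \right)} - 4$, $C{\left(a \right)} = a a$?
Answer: $-79$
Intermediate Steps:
$C{\left(a \right)} = a^{2}$
$h{\left(p,Q \right)} = -5$ ($h{\left(p,Q \right)} = -1 - 4 = -5$)
$6 + h{\left(\left(C{\left(1 \right)} + 0\right) + 2,6 \right)} 17 = 6 - 85 = -79$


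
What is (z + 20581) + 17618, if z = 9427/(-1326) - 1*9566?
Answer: 37957931/1326 ≈ 28626.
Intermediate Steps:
z = -12693943/1326 (z = 9427*(-1/1326) - 9566 = -9427/1326 - 9566 = -12693943/1326 ≈ -9573.1)
(z + 20581) + 17618 = (-12693943/1326 + 20581) + 17618 = 14596463/1326 + 17618 = 37957931/1326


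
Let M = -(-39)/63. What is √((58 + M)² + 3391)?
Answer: 2*√752698/21 ≈ 82.627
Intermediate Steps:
M = 13/21 (M = -(-39)/63 = -1*(-13/21) = 13/21 ≈ 0.61905)
√((58 + M)² + 3391) = √((58 + 13/21)² + 3391) = √((1231/21)² + 3391) = √(1515361/441 + 3391) = √(3010792/441) = 2*√752698/21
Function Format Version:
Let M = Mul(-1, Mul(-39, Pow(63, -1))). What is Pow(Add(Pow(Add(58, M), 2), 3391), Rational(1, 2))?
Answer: Mul(Rational(2, 21), Pow(752698, Rational(1, 2))) ≈ 82.627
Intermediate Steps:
M = Rational(13, 21) (M = Mul(-1, Mul(-39, Rational(1, 63))) = Mul(-1, Rational(-13, 21)) = Rational(13, 21) ≈ 0.61905)
Pow(Add(Pow(Add(58, M), 2), 3391), Rational(1, 2)) = Pow(Add(Pow(Add(58, Rational(13, 21)), 2), 3391), Rational(1, 2)) = Pow(Add(Pow(Rational(1231, 21), 2), 3391), Rational(1, 2)) = Pow(Add(Rational(1515361, 441), 3391), Rational(1, 2)) = Pow(Rational(3010792, 441), Rational(1, 2)) = Mul(Rational(2, 21), Pow(752698, Rational(1, 2)))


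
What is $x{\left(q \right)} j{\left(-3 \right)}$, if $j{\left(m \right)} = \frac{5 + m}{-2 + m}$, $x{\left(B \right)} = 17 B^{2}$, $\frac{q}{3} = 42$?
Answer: $- \frac{539784}{5} \approx -1.0796 \cdot 10^{5}$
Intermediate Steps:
$q = 126$ ($q = 3 \cdot 42 = 126$)
$j{\left(m \right)} = \frac{5 + m}{-2 + m}$
$x{\left(q \right)} j{\left(-3 \right)} = 17 \cdot 126^{2} \frac{5 - 3}{-2 - 3} = 17 \cdot 15876 \frac{1}{-5} \cdot 2 = 269892 \left(\left(- \frac{1}{5}\right) 2\right) = 269892 \left(- \frac{2}{5}\right) = - \frac{539784}{5}$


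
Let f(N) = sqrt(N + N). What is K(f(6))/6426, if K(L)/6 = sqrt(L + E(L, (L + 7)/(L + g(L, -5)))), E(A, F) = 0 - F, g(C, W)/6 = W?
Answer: sqrt(-10 + 124*sqrt(3))/(2142*sqrt(15 - sqrt(3))) ≈ 0.0018341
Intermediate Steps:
g(C, W) = 6*W
f(N) = sqrt(2)*sqrt(N) (f(N) = sqrt(2*N) = sqrt(2)*sqrt(N))
E(A, F) = -F
K(L) = 6*sqrt(L - (7 + L)/(-30 + L)) (K(L) = 6*sqrt(L - (L + 7)/(L + 6*(-5))) = 6*sqrt(L - (7 + L)/(L - 30)) = 6*sqrt(L - (7 + L)/(-30 + L)))
K(f(6))/6426 = (6*sqrt((-7 - sqrt(2)*sqrt(6) + (sqrt(2)*sqrt(6))*(-30 + sqrt(2)*sqrt(6)))/(-30 + sqrt(2)*sqrt(6))))/6426 = (6*sqrt((-7 - 2*sqrt(3) + (2*sqrt(3))*(-30 + 2*sqrt(3)))/(-30 + 2*sqrt(3))))*(1/6426) = (6*sqrt((-7 - 2*sqrt(3) + 2*sqrt(3)*(-30 + 2*sqrt(3)))/(-30 + 2*sqrt(3))))*(1/6426) = (6*(sqrt(-1/(-30 + 2*sqrt(3)))*sqrt(7 + 2*sqrt(3) - 2*sqrt(3)*(-30 + 2*sqrt(3)))))*(1/6426) = (6*sqrt(-1/(-30 + 2*sqrt(3)))*sqrt(7 + 2*sqrt(3) - 2*sqrt(3)*(-30 + 2*sqrt(3))))*(1/6426) = sqrt(-1/(-30 + 2*sqrt(3)))*sqrt(7 + 2*sqrt(3) - 2*sqrt(3)*(-30 + 2*sqrt(3)))/1071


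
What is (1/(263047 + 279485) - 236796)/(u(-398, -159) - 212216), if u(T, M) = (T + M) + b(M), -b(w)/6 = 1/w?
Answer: 6808878595963/6118115460444 ≈ 1.1129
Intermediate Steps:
b(w) = -6/w
u(T, M) = M + T - 6/M (u(T, M) = (T + M) - 6/M = (M + T) - 6/M = M + T - 6/M)
(1/(263047 + 279485) - 236796)/(u(-398, -159) - 212216) = (1/(263047 + 279485) - 236796)/((-159 - 398 - 6/(-159)) - 212216) = (1/542532 - 236796)/((-159 - 398 - 6*(-1/159)) - 212216) = (1/542532 - 236796)/((-159 - 398 + 2/53) - 212216) = -128469407471/(542532*(-29519/53 - 212216)) = -128469407471/(542532*(-11276967/53)) = -128469407471/542532*(-53/11276967) = 6808878595963/6118115460444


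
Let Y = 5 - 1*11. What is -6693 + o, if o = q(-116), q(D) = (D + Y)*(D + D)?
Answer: 21611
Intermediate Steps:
Y = -6 (Y = 5 - 11 = -6)
q(D) = 2*D*(-6 + D) (q(D) = (D - 6)*(D + D) = (-6 + D)*(2*D) = 2*D*(-6 + D))
o = 28304 (o = 2*(-116)*(-6 - 116) = 2*(-116)*(-122) = 28304)
-6693 + o = -6693 + 28304 = 21611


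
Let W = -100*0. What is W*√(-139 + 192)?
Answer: 0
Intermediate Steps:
W = 0
W*√(-139 + 192) = 0*√(-139 + 192) = 0*√53 = 0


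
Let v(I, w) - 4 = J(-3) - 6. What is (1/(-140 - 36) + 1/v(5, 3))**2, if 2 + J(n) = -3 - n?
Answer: 2025/30976 ≈ 0.065373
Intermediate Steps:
J(n) = -5 - n (J(n) = -2 + (-3 - n) = -5 - n)
v(I, w) = -4 (v(I, w) = 4 + ((-5 - 1*(-3)) - 6) = 4 + ((-5 + 3) - 6) = 4 + (-2 - 6) = 4 - 8 = -4)
(1/(-140 - 36) + 1/v(5, 3))**2 = (1/(-140 - 36) + 1/(-4))**2 = (1/(-176) - 1/4)**2 = (-1/176 - 1/4)**2 = (-45/176)**2 = 2025/30976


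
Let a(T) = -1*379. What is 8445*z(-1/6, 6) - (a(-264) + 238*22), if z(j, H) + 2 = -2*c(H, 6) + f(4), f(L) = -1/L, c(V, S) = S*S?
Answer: -2527593/4 ≈ -6.3190e+5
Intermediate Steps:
c(V, S) = S²
a(T) = -379
z(j, H) = -297/4 (z(j, H) = -2 + (-2*6² - 1/4) = -2 + (-2*36 - 1*¼) = -2 + (-72 - ¼) = -2 - 289/4 = -297/4)
8445*z(-1/6, 6) - (a(-264) + 238*22) = 8445*(-297/4) - (-379 + 238*22) = -2508165/4 - (-379 + 5236) = -2508165/4 - 1*4857 = -2508165/4 - 4857 = -2527593/4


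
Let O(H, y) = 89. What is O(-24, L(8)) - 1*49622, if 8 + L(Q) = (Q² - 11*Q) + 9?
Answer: -49533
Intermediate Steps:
L(Q) = 1 + Q² - 11*Q (L(Q) = -8 + ((Q² - 11*Q) + 9) = -8 + (9 + Q² - 11*Q) = 1 + Q² - 11*Q)
O(-24, L(8)) - 1*49622 = 89 - 1*49622 = 89 - 49622 = -49533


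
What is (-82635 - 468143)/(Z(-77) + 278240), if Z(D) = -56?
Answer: -275389/139092 ≈ -1.9799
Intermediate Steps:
(-82635 - 468143)/(Z(-77) + 278240) = (-82635 - 468143)/(-56 + 278240) = -550778/278184 = -550778*1/278184 = -275389/139092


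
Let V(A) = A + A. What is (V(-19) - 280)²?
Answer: 101124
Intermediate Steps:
V(A) = 2*A
(V(-19) - 280)² = (2*(-19) - 280)² = (-38 - 280)² = (-318)² = 101124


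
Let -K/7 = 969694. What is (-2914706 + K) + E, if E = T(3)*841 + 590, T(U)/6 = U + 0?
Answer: -9686836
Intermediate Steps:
K = -6787858 (K = -7*969694 = -6787858)
T(U) = 6*U (T(U) = 6*(U + 0) = 6*U)
E = 15728 (E = (6*3)*841 + 590 = 18*841 + 590 = 15138 + 590 = 15728)
(-2914706 + K) + E = (-2914706 - 6787858) + 15728 = -9702564 + 15728 = -9686836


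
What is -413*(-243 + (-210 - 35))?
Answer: 201544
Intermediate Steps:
-413*(-243 + (-210 - 35)) = -413*(-243 - 245) = -413*(-488) = 201544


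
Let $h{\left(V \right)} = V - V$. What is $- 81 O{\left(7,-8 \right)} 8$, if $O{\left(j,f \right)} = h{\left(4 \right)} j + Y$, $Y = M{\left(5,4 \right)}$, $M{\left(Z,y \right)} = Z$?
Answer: $-3240$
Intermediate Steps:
$h{\left(V \right)} = 0$
$Y = 5$
$O{\left(j,f \right)} = 5$ ($O{\left(j,f \right)} = 0 j + 5 = 0 + 5 = 5$)
$- 81 O{\left(7,-8 \right)} 8 = \left(-81\right) 5 \cdot 8 = \left(-405\right) 8 = -3240$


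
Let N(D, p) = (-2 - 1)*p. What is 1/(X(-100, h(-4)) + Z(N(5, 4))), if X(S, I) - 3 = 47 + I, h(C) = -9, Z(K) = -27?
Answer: 1/14 ≈ 0.071429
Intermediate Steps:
N(D, p) = -3*p
X(S, I) = 50 + I (X(S, I) = 3 + (47 + I) = 50 + I)
1/(X(-100, h(-4)) + Z(N(5, 4))) = 1/((50 - 9) - 27) = 1/(41 - 27) = 1/14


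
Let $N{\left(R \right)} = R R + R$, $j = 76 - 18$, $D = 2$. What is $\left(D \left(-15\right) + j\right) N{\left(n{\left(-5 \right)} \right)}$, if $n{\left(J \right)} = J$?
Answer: $560$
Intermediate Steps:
$j = 58$ ($j = 76 - 18 = 58$)
$N{\left(R \right)} = R + R^{2}$ ($N{\left(R \right)} = R^{2} + R = R + R^{2}$)
$\left(D \left(-15\right) + j\right) N{\left(n{\left(-5 \right)} \right)} = \left(2 \left(-15\right) + 58\right) \left(- 5 \left(1 - 5\right)\right) = \left(-30 + 58\right) \left(\left(-5\right) \left(-4\right)\right) = 28 \cdot 20 = 560$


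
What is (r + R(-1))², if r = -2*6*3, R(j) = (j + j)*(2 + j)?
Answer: 1444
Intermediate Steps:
R(j) = 2*j*(2 + j) (R(j) = (2*j)*(2 + j) = 2*j*(2 + j))
r = -36 (r = -12*3 = -36)
(r + R(-1))² = (-36 + 2*(-1)*(2 - 1))² = (-36 + 2*(-1)*1)² = (-36 - 2)² = (-38)² = 1444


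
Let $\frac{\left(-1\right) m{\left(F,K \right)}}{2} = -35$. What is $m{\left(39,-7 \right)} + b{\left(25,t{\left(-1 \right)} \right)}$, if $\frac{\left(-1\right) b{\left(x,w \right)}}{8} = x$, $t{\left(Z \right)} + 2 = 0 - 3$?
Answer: $-130$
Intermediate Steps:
$m{\left(F,K \right)} = 70$ ($m{\left(F,K \right)} = \left(-2\right) \left(-35\right) = 70$)
$t{\left(Z \right)} = -5$ ($t{\left(Z \right)} = -2 + \left(0 - 3\right) = -2 - 3 = -5$)
$b{\left(x,w \right)} = - 8 x$
$m{\left(39,-7 \right)} + b{\left(25,t{\left(-1 \right)} \right)} = 70 - 200 = -130$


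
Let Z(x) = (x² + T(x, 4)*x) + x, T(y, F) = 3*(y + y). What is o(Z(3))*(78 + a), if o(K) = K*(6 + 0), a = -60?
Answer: 7128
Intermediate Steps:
T(y, F) = 6*y (T(y, F) = 3*(2*y) = 6*y)
Z(x) = x + 7*x² (Z(x) = (x² + (6*x)*x) + x = (x² + 6*x²) + x = 7*x² + x = x + 7*x²)
o(K) = 6*K (o(K) = K*6 = 6*K)
o(Z(3))*(78 + a) = (6*(3*(1 + 7*3)))*(78 - 60) = (6*(3*(1 + 21)))*18 = (6*(3*22))*18 = (6*66)*18 = 396*18 = 7128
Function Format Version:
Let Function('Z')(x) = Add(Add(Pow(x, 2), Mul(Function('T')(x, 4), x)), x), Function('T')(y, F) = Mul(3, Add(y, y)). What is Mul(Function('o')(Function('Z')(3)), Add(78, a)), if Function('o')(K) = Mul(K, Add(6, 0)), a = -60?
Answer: 7128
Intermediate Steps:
Function('T')(y, F) = Mul(6, y) (Function('T')(y, F) = Mul(3, Mul(2, y)) = Mul(6, y))
Function('Z')(x) = Add(x, Mul(7, Pow(x, 2))) (Function('Z')(x) = Add(Add(Pow(x, 2), Mul(Mul(6, x), x)), x) = Add(Add(Pow(x, 2), Mul(6, Pow(x, 2))), x) = Add(Mul(7, Pow(x, 2)), x) = Add(x, Mul(7, Pow(x, 2))))
Function('o')(K) = Mul(6, K) (Function('o')(K) = Mul(K, 6) = Mul(6, K))
Mul(Function('o')(Function('Z')(3)), Add(78, a)) = Mul(Mul(6, Mul(3, Add(1, Mul(7, 3)))), Add(78, -60)) = Mul(Mul(6, Mul(3, Add(1, 21))), 18) = Mul(Mul(6, Mul(3, 22)), 18) = Mul(Mul(6, 66), 18) = Mul(396, 18) = 7128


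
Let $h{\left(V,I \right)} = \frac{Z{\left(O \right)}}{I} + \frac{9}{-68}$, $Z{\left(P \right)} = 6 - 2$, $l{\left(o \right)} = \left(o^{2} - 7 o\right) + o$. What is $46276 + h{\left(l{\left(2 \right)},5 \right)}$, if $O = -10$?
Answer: $\frac{15734067}{340} \approx 46277.0$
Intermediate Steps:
$l{\left(o \right)} = o^{2} - 6 o$
$Z{\left(P \right)} = 4$
$h{\left(V,I \right)} = - \frac{9}{68} + \frac{4}{I}$ ($h{\left(V,I \right)} = \frac{4}{I} + \frac{9}{-68} = \frac{4}{I} + 9 \left(- \frac{1}{68}\right) = \frac{4}{I} - \frac{9}{68} = - \frac{9}{68} + \frac{4}{I}$)
$46276 + h{\left(l{\left(2 \right)},5 \right)} = 46276 - \left(\frac{9}{68} - \frac{4}{5}\right) = 46276 + \left(- \frac{9}{68} + 4 \cdot \frac{1}{5}\right) = 46276 + \left(- \frac{9}{68} + \frac{4}{5}\right) = 46276 + \frac{227}{340} = \frac{15734067}{340}$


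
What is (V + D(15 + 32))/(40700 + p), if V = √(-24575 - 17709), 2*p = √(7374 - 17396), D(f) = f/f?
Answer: 81400/3312985011 + 62*√110242/3312985011 - I*√10022/3312985011 + 5046800*I*√11/3312985011 ≈ 3.0784e-5 + 0.0050523*I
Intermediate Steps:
D(f) = 1
p = I*√10022/2 (p = √(7374 - 17396)/2 = √(-10022)/2 = (I*√10022)/2 = I*√10022/2 ≈ 50.055*I)
V = 62*I*√11 (V = √(-42284) = 62*I*√11 ≈ 205.63*I)
(V + D(15 + 32))/(40700 + p) = (62*I*√11 + 1)/(40700 + I*√10022/2) = (1 + 62*I*√11)/(40700 + I*√10022/2)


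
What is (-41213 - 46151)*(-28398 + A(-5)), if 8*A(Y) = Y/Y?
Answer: 4961903903/2 ≈ 2.4810e+9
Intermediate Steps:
A(Y) = ⅛ (A(Y) = (Y/Y)/8 = (⅛)*1 = ⅛)
(-41213 - 46151)*(-28398 + A(-5)) = (-41213 - 46151)*(-28398 + ⅛) = -87364*(-227183/8) = 4961903903/2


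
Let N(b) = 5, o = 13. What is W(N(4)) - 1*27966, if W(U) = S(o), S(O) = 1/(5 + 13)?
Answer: -503387/18 ≈ -27966.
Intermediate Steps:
S(O) = 1/18
W(U) = 1/18
W(N(4)) - 1*27966 = 1/18 - 1*27966 = 1/18 - 27966 = -503387/18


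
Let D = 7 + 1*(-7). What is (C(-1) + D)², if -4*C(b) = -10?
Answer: 25/4 ≈ 6.2500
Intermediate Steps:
D = 0 (D = 7 - 7 = 0)
C(b) = 5/2 (C(b) = -¼*(-10) = 5/2)
(C(-1) + D)² = (5/2 + 0)² = (5/2)² = 25/4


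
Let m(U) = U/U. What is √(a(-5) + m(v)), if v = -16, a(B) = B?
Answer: 2*I ≈ 2.0*I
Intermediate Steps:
m(U) = 1
√(a(-5) + m(v)) = √(-5 + 1) = √(-4) = 2*I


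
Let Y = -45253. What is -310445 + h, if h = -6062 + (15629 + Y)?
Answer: -346131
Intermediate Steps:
h = -35686 (h = -6062 + (15629 - 45253) = -6062 - 29624 = -35686)
-310445 + h = -310445 - 35686 = -346131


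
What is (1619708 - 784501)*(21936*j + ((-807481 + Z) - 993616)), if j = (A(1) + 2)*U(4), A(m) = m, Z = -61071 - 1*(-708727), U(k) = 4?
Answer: -743508788263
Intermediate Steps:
Z = 647656 (Z = -61071 + 708727 = 647656)
j = 12 (j = (1 + 2)*4 = 3*4 = 12)
(1619708 - 784501)*(21936*j + ((-807481 + Z) - 993616)) = (1619708 - 784501)*(21936*12 + ((-807481 + 647656) - 993616)) = 835207*(263232 + (-159825 - 993616)) = 835207*(263232 - 1153441) = 835207*(-890209) = -743508788263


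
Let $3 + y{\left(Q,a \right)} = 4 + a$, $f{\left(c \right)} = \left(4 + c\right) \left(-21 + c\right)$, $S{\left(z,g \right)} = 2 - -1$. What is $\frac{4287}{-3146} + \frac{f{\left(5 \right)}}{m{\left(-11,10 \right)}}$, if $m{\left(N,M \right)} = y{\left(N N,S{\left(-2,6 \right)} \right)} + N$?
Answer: $\frac{423015}{22022} \approx 19.209$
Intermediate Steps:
$S{\left(z,g \right)} = 3$ ($S{\left(z,g \right)} = 2 + 1 = 3$)
$f{\left(c \right)} = \left(-21 + c\right) \left(4 + c\right)$
$y{\left(Q,a \right)} = 1 + a$ ($y{\left(Q,a \right)} = -3 + \left(4 + a\right) = 1 + a$)
$m{\left(N,M \right)} = 4 + N$ ($m{\left(N,M \right)} = \left(1 + 3\right) + N = 4 + N$)
$\frac{4287}{-3146} + \frac{f{\left(5 \right)}}{m{\left(-11,10 \right)}} = \frac{4287}{-3146} + \frac{-84 + 5^{2} - 85}{4 - 11} = 4287 \left(- \frac{1}{3146}\right) + \frac{-84 + 25 - 85}{-7} = - \frac{4287}{3146} - - \frac{144}{7} = - \frac{4287}{3146} + \frac{144}{7} = \frac{423015}{22022}$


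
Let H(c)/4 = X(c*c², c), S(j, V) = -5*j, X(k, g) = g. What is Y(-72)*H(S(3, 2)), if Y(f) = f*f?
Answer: -311040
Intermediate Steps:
H(c) = 4*c
Y(f) = f²
Y(-72)*H(S(3, 2)) = (-72)²*(4*(-5*3)) = 5184*(4*(-15)) = 5184*(-60) = -311040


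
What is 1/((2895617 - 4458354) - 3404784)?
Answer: -1/4967521 ≈ -2.0131e-7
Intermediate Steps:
1/((2895617 - 4458354) - 3404784) = 1/(-1562737 - 3404784) = 1/(-4967521) = -1/4967521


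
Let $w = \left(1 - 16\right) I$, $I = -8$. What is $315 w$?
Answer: $37800$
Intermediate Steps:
$w = 120$ ($w = \left(1 - 16\right) \left(-8\right) = \left(-15\right) \left(-8\right) = 120$)
$315 w = 315 \cdot 120 = 37800$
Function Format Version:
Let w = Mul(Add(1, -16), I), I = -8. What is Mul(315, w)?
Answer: 37800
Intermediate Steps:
w = 120 (w = Mul(Add(1, -16), -8) = Mul(-15, -8) = 120)
Mul(315, w) = Mul(315, 120) = 37800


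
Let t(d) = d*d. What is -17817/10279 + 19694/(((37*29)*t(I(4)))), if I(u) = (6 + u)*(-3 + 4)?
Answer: -854664737/551468350 ≈ -1.5498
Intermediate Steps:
I(u) = 6 + u (I(u) = (6 + u)*1 = 6 + u)
t(d) = d²
-17817/10279 + 19694/(((37*29)*t(I(4)))) = -17817/10279 + 19694/(((37*29)*(6 + 4)²)) = -17817*1/10279 + 19694/((1073*10²)) = -17817/10279 + 19694/((1073*100)) = -17817/10279 + 19694/107300 = -17817/10279 + 19694*(1/107300) = -17817/10279 + 9847/53650 = -854664737/551468350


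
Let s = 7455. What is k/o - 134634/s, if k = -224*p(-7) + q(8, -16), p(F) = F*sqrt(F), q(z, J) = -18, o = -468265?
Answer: -600421484/33246815 - 224*I*sqrt(7)/66895 ≈ -18.06 - 0.0088594*I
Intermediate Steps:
p(F) = F**(3/2)
k = -18 + 1568*I*sqrt(7) (k = -(-1568)*I*sqrt(7) - 18 = 1568*I*sqrt(7) - 18 = -18 + 1568*I*sqrt(7) ≈ -18.0 + 4148.5*I)
k/o - 134634/s = (-18 + 1568*I*sqrt(7))/(-468265) - 134634/7455 = (-18 + 1568*I*sqrt(7))*(-1/468265) - 134634*1/7455 = (18/468265 - 224*I*sqrt(7)/66895) - 44878/2485 = -600421484/33246815 - 224*I*sqrt(7)/66895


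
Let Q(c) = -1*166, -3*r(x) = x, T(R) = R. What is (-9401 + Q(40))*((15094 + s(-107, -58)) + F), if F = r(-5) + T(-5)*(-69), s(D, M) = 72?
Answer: -148409682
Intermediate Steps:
r(x) = -x/3
Q(c) = -166
F = 1040/3 (F = -⅓*(-5) - 5*(-69) = 5/3 + 345 = 1040/3 ≈ 346.67)
(-9401 + Q(40))*((15094 + s(-107, -58)) + F) = (-9401 - 166)*((15094 + 72) + 1040/3) = -9567*(15166 + 1040/3) = -9567*46538/3 = -148409682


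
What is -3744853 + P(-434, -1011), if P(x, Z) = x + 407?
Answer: -3744880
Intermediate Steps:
P(x, Z) = 407 + x
-3744853 + P(-434, -1011) = -3744853 + (407 - 434) = -3744853 - 27 = -3744880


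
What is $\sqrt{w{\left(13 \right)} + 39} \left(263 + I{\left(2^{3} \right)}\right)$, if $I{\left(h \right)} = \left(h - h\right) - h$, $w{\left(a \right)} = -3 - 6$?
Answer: $255 \sqrt{30} \approx 1396.7$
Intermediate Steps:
$w{\left(a \right)} = -9$ ($w{\left(a \right)} = -3 - 6 = -9$)
$I{\left(h \right)} = - h$ ($I{\left(h \right)} = 0 - h = - h$)
$\sqrt{w{\left(13 \right)} + 39} \left(263 + I{\left(2^{3} \right)}\right) = \sqrt{-9 + 39} \left(263 - 2^{3}\right) = \sqrt{30} \left(263 - 8\right) = \sqrt{30} \cdot 255 = 255 \sqrt{30}$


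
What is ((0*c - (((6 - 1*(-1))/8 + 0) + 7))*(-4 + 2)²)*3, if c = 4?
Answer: -189/2 ≈ -94.500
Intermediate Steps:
((0*c - (((6 - 1*(-1))/8 + 0) + 7))*(-4 + 2)²)*3 = ((0*4 - (((6 - 1*(-1))/8 + 0) + 7))*(-4 + 2)²)*3 = ((0 - (((6 + 1)*(⅛) + 0) + 7))*(-2)²)*3 = ((0 - ((7*(⅛) + 0) + 7))*4)*3 = ((0 - ((7/8 + 0) + 7))*4)*3 = ((0 - (7/8 + 7))*4)*3 = ((0 - 1*63/8)*4)*3 = ((0 - 63/8)*4)*3 = -63/8*4*3 = -63/2*3 = -189/2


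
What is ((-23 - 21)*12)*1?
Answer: -528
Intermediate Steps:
((-23 - 21)*12)*1 = -44*12*1 = -528*1 = -528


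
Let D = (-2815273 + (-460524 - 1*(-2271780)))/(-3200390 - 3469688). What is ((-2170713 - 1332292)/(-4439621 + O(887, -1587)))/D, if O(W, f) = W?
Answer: 11682658292195/2228282197239 ≈ 5.2429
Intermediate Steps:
D = 1004017/6670078 (D = (-2815273 + (-460524 + 2271780))/(-6670078) = (-2815273 + 1811256)*(-1/6670078) = -1004017*(-1/6670078) = 1004017/6670078 ≈ 0.15053)
((-2170713 - 1332292)/(-4439621 + O(887, -1587)))/D = ((-2170713 - 1332292)/(-4439621 + 887))/(1004017/6670078) = -3503005/(-4438734)*(6670078/1004017) = -3503005*(-1/4438734)*(6670078/1004017) = (3503005/4438734)*(6670078/1004017) = 11682658292195/2228282197239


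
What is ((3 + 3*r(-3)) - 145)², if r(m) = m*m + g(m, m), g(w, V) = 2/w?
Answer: 13689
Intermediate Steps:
r(m) = m² + 2/m (r(m) = m*m + 2/m = m² + 2/m)
((3 + 3*r(-3)) - 145)² = ((3 + 3*((2 + (-3)³)/(-3))) - 145)² = ((3 + 3*(-(2 - 27)/3)) - 145)² = ((3 + 3*(-⅓*(-25))) - 145)² = ((3 + 3*(25/3)) - 145)² = ((3 + 25) - 145)² = (28 - 145)² = (-117)² = 13689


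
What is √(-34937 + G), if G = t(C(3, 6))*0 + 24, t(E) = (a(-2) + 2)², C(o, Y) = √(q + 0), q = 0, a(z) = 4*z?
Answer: I*√34913 ≈ 186.85*I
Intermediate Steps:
C(o, Y) = 0 (C(o, Y) = √(0 + 0) = √0 = 0)
t(E) = 36 (t(E) = (4*(-2) + 2)² = (-8 + 2)² = (-6)² = 36)
G = 24 (G = 36*0 + 24 = 0 + 24 = 24)
√(-34937 + G) = √(-34937 + 24) = √(-34913) = I*√34913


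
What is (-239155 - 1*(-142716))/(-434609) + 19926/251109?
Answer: 521852695/1732289387 ≈ 0.30125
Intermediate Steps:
(-239155 - 1*(-142716))/(-434609) + 19926/251109 = (-239155 + 142716)*(-1/434609) + 19926*(1/251109) = -96439*(-1/434609) + 2214/27901 = 13777/62087 + 2214/27901 = 521852695/1732289387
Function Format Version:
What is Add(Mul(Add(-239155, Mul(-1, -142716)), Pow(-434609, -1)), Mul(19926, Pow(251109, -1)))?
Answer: Rational(521852695, 1732289387) ≈ 0.30125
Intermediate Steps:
Add(Mul(Add(-239155, Mul(-1, -142716)), Pow(-434609, -1)), Mul(19926, Pow(251109, -1))) = Add(Mul(Add(-239155, 142716), Rational(-1, 434609)), Mul(19926, Rational(1, 251109))) = Add(Mul(-96439, Rational(-1, 434609)), Rational(2214, 27901)) = Add(Rational(13777, 62087), Rational(2214, 27901)) = Rational(521852695, 1732289387)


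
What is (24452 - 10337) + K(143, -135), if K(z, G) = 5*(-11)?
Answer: 14060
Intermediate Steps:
K(z, G) = -55
(24452 - 10337) + K(143, -135) = (24452 - 10337) - 55 = 14115 - 55 = 14060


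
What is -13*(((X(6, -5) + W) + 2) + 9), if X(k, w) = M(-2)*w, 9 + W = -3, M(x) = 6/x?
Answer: -182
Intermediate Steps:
W = -12 (W = -9 - 3 = -12)
X(k, w) = -3*w (X(k, w) = (6/(-2))*w = (6*(-½))*w = -3*w)
-13*(((X(6, -5) + W) + 2) + 9) = -13*(((-3*(-5) - 12) + 2) + 9) = -13*(((15 - 12) + 2) + 9) = -13*((3 + 2) + 9) = -13*(5 + 9) = -13*14 = -182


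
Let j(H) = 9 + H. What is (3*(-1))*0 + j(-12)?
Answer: -3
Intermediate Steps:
(3*(-1))*0 + j(-12) = (3*(-1))*0 + (9 - 12) = -3*0 - 3 = 0 - 3 = -3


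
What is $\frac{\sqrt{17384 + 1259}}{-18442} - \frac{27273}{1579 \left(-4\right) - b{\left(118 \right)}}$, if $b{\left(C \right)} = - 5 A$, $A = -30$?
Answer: $\frac{27273}{6466} - \frac{\sqrt{18643}}{18442} \approx 4.2105$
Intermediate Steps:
$b{\left(C \right)} = 150$ ($b{\left(C \right)} = \left(-5\right) \left(-30\right) = 150$)
$\frac{\sqrt{17384 + 1259}}{-18442} - \frac{27273}{1579 \left(-4\right) - b{\left(118 \right)}} = \frac{\sqrt{17384 + 1259}}{-18442} - \frac{27273}{1579 \left(-4\right) - 150} = \sqrt{18643} \left(- \frac{1}{18442}\right) - \frac{27273}{-6316 - 150} = - \frac{\sqrt{18643}}{18442} - \frac{27273}{-6466} = - \frac{\sqrt{18643}}{18442} - - \frac{27273}{6466} = - \frac{\sqrt{18643}}{18442} + \frac{27273}{6466} = \frac{27273}{6466} - \frac{\sqrt{18643}}{18442}$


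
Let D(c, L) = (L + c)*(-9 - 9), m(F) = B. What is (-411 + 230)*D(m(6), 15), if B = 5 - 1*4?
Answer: 52128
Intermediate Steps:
B = 1 (B = 5 - 4 = 1)
m(F) = 1
D(c, L) = -18*L - 18*c (D(c, L) = (L + c)*(-18) = -18*L - 18*c)
(-411 + 230)*D(m(6), 15) = (-411 + 230)*(-18*15 - 18*1) = -181*(-270 - 18) = -181*(-288) = 52128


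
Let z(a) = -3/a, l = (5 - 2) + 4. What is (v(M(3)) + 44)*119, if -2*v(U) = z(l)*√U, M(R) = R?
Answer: 5236 + 51*√3/2 ≈ 5280.2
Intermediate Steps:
l = 7 (l = 3 + 4 = 7)
v(U) = 3*√U/14 (v(U) = -(-3/7)*√U/2 = -(-3*⅐)*√U/2 = -(-3)*√U/14 = 3*√U/14)
(v(M(3)) + 44)*119 = (3*√3/14 + 44)*119 = (44 + 3*√3/14)*119 = 5236 + 51*√3/2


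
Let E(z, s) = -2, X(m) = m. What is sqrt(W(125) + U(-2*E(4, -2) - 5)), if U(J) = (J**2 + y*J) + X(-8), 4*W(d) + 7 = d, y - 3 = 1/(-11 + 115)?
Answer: sqrt(52702)/52 ≈ 4.4148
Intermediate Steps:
y = 313/104 (y = 3 + 1/(-11 + 115) = 3 + 1/104 = 313/104 ≈ 3.0096)
W(d) = -7/4 + d/4
U(J) = -8 + J**2 + 313*J/104 (U(J) = (J**2 + 313*J/104) - 8 = -8 + J**2 + 313*J/104)
sqrt(W(125) + U(-2*E(4, -2) - 5)) = sqrt((-7/4 + (1/4)*125) + (-8 + (-2*(-2) - 5)**2 + 313*(-2*(-2) - 5)/104)) = sqrt((-7/4 + 125/4) + (-8 + (4 - 5)**2 + 313*(4 - 5)/104)) = sqrt(59/2 + (-8 + (-1)**2 + (313/104)*(-1))) = sqrt(59/2 + (-8 + 1 - 313/104)) = sqrt(59/2 - 1041/104) = sqrt(2027/104) = sqrt(52702)/52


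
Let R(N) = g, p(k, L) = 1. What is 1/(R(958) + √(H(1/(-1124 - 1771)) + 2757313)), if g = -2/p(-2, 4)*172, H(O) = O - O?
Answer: 344/2638977 + √2757313/2638977 ≈ 0.00075958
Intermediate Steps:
H(O) = 0
g = -344 (g = -2/1*172 = -2*1*172 = -2*172 = -344)
R(N) = -344
1/(R(958) + √(H(1/(-1124 - 1771)) + 2757313)) = 1/(-344 + √(0 + 2757313)) = 1/(-344 + √2757313)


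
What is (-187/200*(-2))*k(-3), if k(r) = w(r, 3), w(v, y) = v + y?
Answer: 0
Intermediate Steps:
k(r) = 3 + r (k(r) = r + 3 = 3 + r)
(-187/200*(-2))*k(-3) = (-187/200*(-2))*(3 - 3) = (-187*1/200*(-2))*0 = -187/200*(-2)*0 = (187/100)*0 = 0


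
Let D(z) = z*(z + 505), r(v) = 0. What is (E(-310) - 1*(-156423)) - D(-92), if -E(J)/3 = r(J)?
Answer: 194419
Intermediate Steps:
E(J) = 0 (E(J) = -3*0 = 0)
D(z) = z*(505 + z)
(E(-310) - 1*(-156423)) - D(-92) = (0 - 1*(-156423)) - (-92)*(505 - 92) = (0 + 156423) - (-92)*413 = 156423 - 1*(-37996) = 156423 + 37996 = 194419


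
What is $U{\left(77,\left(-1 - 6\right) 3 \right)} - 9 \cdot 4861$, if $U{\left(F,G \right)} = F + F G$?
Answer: $-45289$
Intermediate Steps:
$U{\left(77,\left(-1 - 6\right) 3 \right)} - 9 \cdot 4861 = 77 \left(1 + \left(-1 - 6\right) 3\right) - 9 \cdot 4861 = 77 \left(1 - 21\right) - 43749 = 77 \left(-20\right) - 43749 = -1540 - 43749 = -45289$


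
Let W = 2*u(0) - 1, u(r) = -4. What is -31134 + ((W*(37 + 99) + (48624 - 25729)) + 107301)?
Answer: 97838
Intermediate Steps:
W = -9 (W = 2*(-4) - 1 = -8 - 1 = -9)
-31134 + ((W*(37 + 99) + (48624 - 25729)) + 107301) = -31134 + ((-9*(37 + 99) + (48624 - 25729)) + 107301) = -31134 + ((-9*136 + 22895) + 107301) = -31134 + ((-1224 + 22895) + 107301) = -31134 + (21671 + 107301) = -31134 + 128972 = 97838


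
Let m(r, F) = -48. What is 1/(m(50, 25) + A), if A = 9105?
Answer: 1/9057 ≈ 0.00011041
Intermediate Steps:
1/(m(50, 25) + A) = 1/(-48 + 9105) = 1/9057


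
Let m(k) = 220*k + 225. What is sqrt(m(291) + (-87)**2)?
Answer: sqrt(71814) ≈ 267.98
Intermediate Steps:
m(k) = 225 + 220*k
sqrt(m(291) + (-87)**2) = sqrt((225 + 220*291) + (-87)**2) = sqrt((225 + 64020) + 7569) = sqrt(64245 + 7569) = sqrt(71814)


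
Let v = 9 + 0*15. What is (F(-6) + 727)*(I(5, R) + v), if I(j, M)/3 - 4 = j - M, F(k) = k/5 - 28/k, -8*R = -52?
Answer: 120527/10 ≈ 12053.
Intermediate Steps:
R = 13/2 (R = -⅛*(-52) = 13/2 ≈ 6.5000)
F(k) = -28/k + k/5 (F(k) = k*(⅕) - 28/k = k/5 - 28/k = -28/k + k/5)
v = 9 (v = 9 + 0 = 9)
I(j, M) = 12 - 3*M + 3*j (I(j, M) = 12 + 3*(j - M) = 12 + (-3*M + 3*j) = 12 - 3*M + 3*j)
(F(-6) + 727)*(I(5, R) + v) = ((-28/(-6) + (⅕)*(-6)) + 727)*((12 - 3*13/2 + 3*5) + 9) = ((-28*(-⅙) - 6/5) + 727)*((12 - 39/2 + 15) + 9) = ((14/3 - 6/5) + 727)*(15/2 + 9) = (52/15 + 727)*(33/2) = (10957/15)*(33/2) = 120527/10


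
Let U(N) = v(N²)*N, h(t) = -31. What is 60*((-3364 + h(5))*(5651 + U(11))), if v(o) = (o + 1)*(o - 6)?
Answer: -32588129700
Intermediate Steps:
v(o) = (1 + o)*(-6 + o)
U(N) = N*(-6 + N⁴ - 5*N²) (U(N) = (-6 + (N²)² - 5*N²)*N = (-6 + N⁴ - 5*N²)*N = N*(-6 + N⁴ - 5*N²))
60*((-3364 + h(5))*(5651 + U(11))) = 60*((-3364 - 31)*(5651 + 11*(-6 + 11⁴ - 5*11²))) = 60*(-3395*(5651 + 11*(-6 + 14641 - 5*121))) = 60*(-3395*(5651 + 11*(-6 + 14641 - 605))) = 60*(-3395*(5651 + 11*14030)) = 60*(-3395*(5651 + 154330)) = 60*(-3395*159981) = 60*(-543135495) = -32588129700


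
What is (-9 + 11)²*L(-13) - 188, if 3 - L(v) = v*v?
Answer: -852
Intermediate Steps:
L(v) = 3 - v² (L(v) = 3 - v*v = 3 - v²)
(-9 + 11)²*L(-13) - 188 = (-9 + 11)²*(3 - 1*(-13)²) - 188 = 2²*(3 - 1*169) - 188 = 4*(3 - 169) - 188 = 4*(-166) - 188 = -664 - 188 = -852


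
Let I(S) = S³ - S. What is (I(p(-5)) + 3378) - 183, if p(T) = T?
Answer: 3075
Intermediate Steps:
(I(p(-5)) + 3378) - 183 = (((-5)³ - 1*(-5)) + 3378) - 183 = ((-125 + 5) + 3378) - 183 = (-120 + 3378) - 183 = 3258 - 183 = 3075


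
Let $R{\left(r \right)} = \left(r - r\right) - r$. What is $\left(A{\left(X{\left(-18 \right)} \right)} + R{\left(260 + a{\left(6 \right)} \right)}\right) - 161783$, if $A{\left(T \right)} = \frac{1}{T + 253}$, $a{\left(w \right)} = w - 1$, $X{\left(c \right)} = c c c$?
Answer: $- \frac{904065793}{5579} \approx -1.6205 \cdot 10^{5}$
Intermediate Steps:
$X{\left(c \right)} = c^{3}$ ($X{\left(c \right)} = c^{2} c = c^{3}$)
$a{\left(w \right)} = -1 + w$
$A{\left(T \right)} = \frac{1}{253 + T}$
$R{\left(r \right)} = - r$ ($R{\left(r \right)} = 0 - r = - r$)
$\left(A{\left(X{\left(-18 \right)} \right)} + R{\left(260 + a{\left(6 \right)} \right)}\right) - 161783 = \left(\frac{1}{253 + \left(-18\right)^{3}} - \left(260 + \left(-1 + 6\right)\right)\right) - 161783 = \left(\frac{1}{253 - 5832} - \left(260 + 5\right)\right) - 161783 = \left(\frac{1}{-5579} - 265\right) - 161783 = \left(- \frac{1}{5579} - 265\right) - 161783 = - \frac{1478436}{5579} - 161783 = - \frac{904065793}{5579}$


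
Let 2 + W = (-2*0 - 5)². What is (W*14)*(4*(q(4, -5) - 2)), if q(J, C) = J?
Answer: 2576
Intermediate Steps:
W = 23 (W = -2 + (-2*0 - 5)² = -2 + (0 - 5)² = -2 + (-5)² = -2 + 25 = 23)
(W*14)*(4*(q(4, -5) - 2)) = (23*14)*(4*(4 - 2)) = 322*(4*2) = 322*8 = 2576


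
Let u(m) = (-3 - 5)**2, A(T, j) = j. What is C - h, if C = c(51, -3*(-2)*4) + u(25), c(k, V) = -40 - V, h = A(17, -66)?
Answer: 66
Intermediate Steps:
h = -66
u(m) = 64 (u(m) = (-8)**2 = 64)
C = 0 (C = (-40 - (-3*(-2))*4) + 64 = (-40 - 6*4) + 64 = (-40 - 1*24) + 64 = (-40 - 24) + 64 = -64 + 64 = 0)
C - h = 0 - 1*(-66) = 0 + 66 = 66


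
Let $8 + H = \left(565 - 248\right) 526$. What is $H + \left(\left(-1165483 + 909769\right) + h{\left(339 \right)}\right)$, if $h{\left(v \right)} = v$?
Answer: $-88641$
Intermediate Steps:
$H = 166734$ ($H = -8 + \left(565 - 248\right) 526 = -8 + 317 \cdot 526 = -8 + 166742 = 166734$)
$H + \left(\left(-1165483 + 909769\right) + h{\left(339 \right)}\right) = 166734 + \left(\left(-1165483 + 909769\right) + 339\right) = 166734 + \left(-255714 + 339\right) = 166734 - 255375 = -88641$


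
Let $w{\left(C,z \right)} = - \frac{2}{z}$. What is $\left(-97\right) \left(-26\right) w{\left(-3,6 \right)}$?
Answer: $- \frac{2522}{3} \approx -840.67$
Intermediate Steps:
$\left(-97\right) \left(-26\right) w{\left(-3,6 \right)} = \left(-97\right) \left(-26\right) \left(- \frac{2}{6}\right) = 2522 \left(\left(-2\right) \frac{1}{6}\right) = 2522 \left(- \frac{1}{3}\right) = - \frac{2522}{3}$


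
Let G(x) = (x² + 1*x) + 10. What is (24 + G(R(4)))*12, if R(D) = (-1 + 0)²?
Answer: 432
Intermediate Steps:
R(D) = 1 (R(D) = (-1)² = 1)
G(x) = 10 + x + x² (G(x) = (x² + x) + 10 = (x + x²) + 10 = 10 + x + x²)
(24 + G(R(4)))*12 = (24 + (10 + 1 + 1²))*12 = (24 + (10 + 1 + 1))*12 = (24 + 12)*12 = 36*12 = 432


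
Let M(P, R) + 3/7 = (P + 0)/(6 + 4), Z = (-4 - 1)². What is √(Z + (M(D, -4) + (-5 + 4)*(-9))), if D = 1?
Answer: √164990/70 ≈ 5.8027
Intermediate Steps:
Z = 25 (Z = (-5)² = 25)
M(P, R) = -3/7 + P/10 (M(P, R) = -3/7 + (P + 0)/(6 + 4) = -3/7 + P/10)
√(Z + (M(D, -4) + (-5 + 4)*(-9))) = √(25 + ((-3/7 + (⅒)*1) + (-5 + 4)*(-9))) = √(25 + ((-3/7 + ⅒) - 1*(-9))) = √(25 + (-23/70 + 9)) = √(25 + 607/70) = √(2357/70) = √164990/70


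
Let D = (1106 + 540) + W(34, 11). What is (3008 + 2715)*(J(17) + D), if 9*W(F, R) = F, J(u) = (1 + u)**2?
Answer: 101663372/9 ≈ 1.1296e+7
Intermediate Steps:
W(F, R) = F/9
D = 14848/9 (D = (1106 + 540) + (1/9)*34 = 1646 + 34/9 = 14848/9 ≈ 1649.8)
(3008 + 2715)*(J(17) + D) = (3008 + 2715)*((1 + 17)**2 + 14848/9) = 5723*(18**2 + 14848/9) = 5723*(324 + 14848/9) = 5723*(17764/9) = 101663372/9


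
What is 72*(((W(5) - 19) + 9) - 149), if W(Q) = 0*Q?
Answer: -11448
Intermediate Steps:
W(Q) = 0
72*(((W(5) - 19) + 9) - 149) = 72*(((0 - 19) + 9) - 149) = 72*((-19 + 9) - 149) = 72*(-10 - 149) = 72*(-159) = -11448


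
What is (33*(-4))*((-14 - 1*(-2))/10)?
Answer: 792/5 ≈ 158.40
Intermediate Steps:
(33*(-4))*((-14 - 1*(-2))/10) = -132*(-14 + 2)/10 = -(-1584)/10 = -132*(-6/5) = 792/5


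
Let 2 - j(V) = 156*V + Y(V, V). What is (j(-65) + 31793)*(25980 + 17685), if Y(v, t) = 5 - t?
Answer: 1828035225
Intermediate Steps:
j(V) = -3 - 155*V (j(V) = 2 - (156*V + (5 - V)) = 2 - (5 + 155*V) = 2 + (-5 - 155*V) = -3 - 155*V)
(j(-65) + 31793)*(25980 + 17685) = ((-3 - 155*(-65)) + 31793)*(25980 + 17685) = ((-3 + 10075) + 31793)*43665 = (10072 + 31793)*43665 = 41865*43665 = 1828035225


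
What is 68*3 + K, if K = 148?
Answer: 352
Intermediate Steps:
68*3 + K = 68*3 + 148 = 204 + 148 = 352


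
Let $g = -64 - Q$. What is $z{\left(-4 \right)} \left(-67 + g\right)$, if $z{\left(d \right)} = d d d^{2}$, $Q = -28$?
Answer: $-26368$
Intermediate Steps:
$z{\left(d \right)} = d^{4}$ ($z{\left(d \right)} = d^{2} d^{2} = d^{4}$)
$g = -36$ ($g = -64 - -28 = -64 + 28 = -36$)
$z{\left(-4 \right)} \left(-67 + g\right) = \left(-4\right)^{4} \left(-67 - 36\right) = 256 \left(-103\right) = -26368$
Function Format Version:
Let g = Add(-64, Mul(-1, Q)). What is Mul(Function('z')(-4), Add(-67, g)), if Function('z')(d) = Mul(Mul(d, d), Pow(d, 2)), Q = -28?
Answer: -26368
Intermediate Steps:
Function('z')(d) = Pow(d, 4) (Function('z')(d) = Mul(Pow(d, 2), Pow(d, 2)) = Pow(d, 4))
g = -36 (g = Add(-64, Mul(-1, -28)) = Add(-64, 28) = -36)
Mul(Function('z')(-4), Add(-67, g)) = Mul(Pow(-4, 4), Add(-67, -36)) = Mul(256, -103) = -26368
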